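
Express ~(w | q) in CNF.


Step 1: Apply De Morgan: ¬(w ∨ q) = ¬w ∧ ¬q.

(~w) & (~q)


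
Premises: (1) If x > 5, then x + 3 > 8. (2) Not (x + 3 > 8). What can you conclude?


Modus tollens: from (P → Q) and ¬Q, infer ¬P.
Q = 'x + 3 > 8' is denied; since P → Q, P must also fail.

Not (x > 5).


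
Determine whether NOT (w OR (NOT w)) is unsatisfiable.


Truth table over {w}:
w | φ
-----
F | F
T | F
Every row is false.

Yes, it is a contradiction.


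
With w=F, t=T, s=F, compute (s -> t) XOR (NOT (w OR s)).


Substitute w=F, t=T, s=F:
s -> t = F -> T = T
w OR s = F OR F = F
NOT (w OR s) = T
(s -> t) XOR (NOT (w OR s)) = T XOR T = F

F


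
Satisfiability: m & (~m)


Check all 2 assignments over {m}:
m | φ
-----
False | False
True | False
No assignment makes the formula true.

Unsatisfiable.


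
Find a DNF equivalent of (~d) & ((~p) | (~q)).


Step 1: Distribute ∧ over ∨: (¬d) ∧ ((¬p) ∨ (¬q)) = ((¬d) ∧ (¬p)) ∨ ((¬d) ∧ (¬q)).

((~d) & (~p)) | ((~d) & (~q))


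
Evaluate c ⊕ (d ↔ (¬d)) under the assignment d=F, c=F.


Substitute d=F, c=F:
¬d = T
d ↔ (¬d) = F ↔ T = F
c ⊕ (d ↔ (¬d)) = F ⊕ F = F

F


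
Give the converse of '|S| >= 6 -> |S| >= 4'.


The converse of (P → Q) is (Q → P). It is not in general equivalent to the original.
Here P = '|S| >= 6' and Q = '|S| >= 4'.

If |S| >= 4, then |S| >= 6.


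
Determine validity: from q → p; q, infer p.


This matches the form of modus ponens: the conclusion follows in every model of the premises.

Valid.


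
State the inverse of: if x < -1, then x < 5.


The inverse of (P → Q) is (¬P → ¬Q). It is equivalent to the converse, not to the original.
Here P = 'x < -1' and Q = 'x < 5'.

If not (x < -1), then not (x < 5).


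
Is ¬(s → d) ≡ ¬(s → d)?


Compare truth tables:
d | s | φ | ψ
-------------
F | F | F | F
T | F | F | F
F | T | T | T
T | T | F | F
The columns φ and ψ agree on every row.

Yes, they are logically equivalent.


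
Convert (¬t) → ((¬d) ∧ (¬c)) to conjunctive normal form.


Step 1: Rewrite (¬t) → ((¬d) ∧ (¬c)) as ¬(¬t) ∨ ((¬d) ∧ (¬c)).
Step 2: Distribute ∨ over ∧.
Step 3: Eliminate any double negations (¬¬X = X).

(t ∨ (¬d)) ∧ (t ∨ (¬c))


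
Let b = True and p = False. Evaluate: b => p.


Implication is false only when antecedent is true and consequent is false.
Substitute: b=True, p=False.
True => False evaluates to False.

False


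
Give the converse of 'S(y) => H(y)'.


The converse of (P → Q) is (Q → P). It is not in general equivalent to the original.
Here P = 'S(y)' and Q = 'H(y)'.

If H(y), then S(y).


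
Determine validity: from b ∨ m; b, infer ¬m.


This is affirming a disjunct (fallacy). There exist truth assignments where the premises are all true but the conclusion is false.

Invalid.


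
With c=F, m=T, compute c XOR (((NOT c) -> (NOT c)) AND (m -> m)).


Substitute c=F, m=T:
NOT c = T
NOT c = T
(NOT c) -> (NOT c) = T -> T = T
m -> m = T -> T = T
((NOT c) -> (NOT c)) AND (m -> m) = T AND T = T
c XOR (((NOT c) -> (NOT c)) AND (m -> m)) = F XOR T = T

T


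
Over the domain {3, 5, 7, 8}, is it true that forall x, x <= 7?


Evaluate the predicate on each element: 3:True, 5:True, 7:True, 8:False.
Counterexample x = 8 fails the predicate.

False


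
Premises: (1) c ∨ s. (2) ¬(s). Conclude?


Disjunctive syllogism: from (P ∨ Q) and ¬P, infer Q.
One disjunct, 's', is ruled out; the other must hold.

c


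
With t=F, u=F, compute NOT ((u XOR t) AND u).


Substitute t=F, u=F:
u XOR t = F XOR F = F
(u XOR t) AND u = F AND F = F
NOT ((u XOR t) AND u) = T

T


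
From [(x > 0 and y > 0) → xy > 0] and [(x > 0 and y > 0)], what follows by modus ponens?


Modus ponens: from (P → Q) and P, infer Q.
P = '(x > 0 and y > 0)' is asserted, and P → Q holds, so Q follows.

xy > 0.


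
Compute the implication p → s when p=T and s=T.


Implication is false only when antecedent is true and consequent is false.
Substitute: p=T, s=T.
T → T evaluates to T.

T


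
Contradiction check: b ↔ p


Truth table over {b, p}:
b | p | φ
---------
F | F | T
T | F | F
F | T | F
T | T | T
Satisfying assignment at row 1: b=F, p=F gives T.

No, it is not a contradiction.


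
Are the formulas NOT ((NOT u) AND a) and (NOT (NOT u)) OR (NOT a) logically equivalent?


Compare truth tables:
a | u | φ | ψ
-------------
F | F | T | T
T | F | F | F
F | T | T | T
T | T | T | T
The columns φ and ψ agree on every row.

Yes, they are logically equivalent.


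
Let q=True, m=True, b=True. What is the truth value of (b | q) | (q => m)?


Substitute q=True, m=True, b=True:
b | q = True | True = True
q => m = True => True = True
(b | q) | (q => m) = True | True = True

True


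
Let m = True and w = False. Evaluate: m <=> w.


Biconditional is true when both operands have the same truth value.
Substitute: m=True, w=False.
True <=> False evaluates to False.

False


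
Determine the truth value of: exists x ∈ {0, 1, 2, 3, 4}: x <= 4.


Evaluate the predicate on each element: 0:True, 1:True, 2:True, 3:True, 4:True.
Witness x = 0 satisfies the predicate.

True


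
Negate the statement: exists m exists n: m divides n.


Negation flips each quantifier (∀↔∃) and negates the inner predicate.
¬(exists m exists n: φ) = forall m forall n: ¬φ.

forall m forall n: ~(m divides n)


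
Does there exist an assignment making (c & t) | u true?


Search for a satisfying assignment over {c, t, u}.
Try c=True, t=True, u=False: the formula evaluates to True.
A satisfying assignment exists.

Satisfiable.


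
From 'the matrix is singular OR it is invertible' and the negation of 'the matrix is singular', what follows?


Disjunctive syllogism: from (P ∨ Q) and ¬P, infer Q.
One disjunct, 'the matrix is singular', is ruled out; the other must hold.

it is invertible


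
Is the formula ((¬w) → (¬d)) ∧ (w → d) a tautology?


Build the truth table over {d, w}:
d | w | φ
---------
F | F | T
T | F | F
F | T | F
T | T | T
Counterexample at row 2: with d=T, w=F, the formula is F.

No, it is not a tautology.


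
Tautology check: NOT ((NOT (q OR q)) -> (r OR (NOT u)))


Build the truth table over {q, r, u}:
q | r | u | φ
-------------
F | F | F | F
T | F | F | F
F | T | F | F
T | T | F | F
F | F | T | T
T | F | T | F
F | T | T | F
T | T | T | F
Counterexample at row 1: with q=F, r=F, u=F, the formula is F.

No, it is not a tautology.


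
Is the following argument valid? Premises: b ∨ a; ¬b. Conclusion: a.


This matches the form of disjunctive syllogism: the conclusion follows in every model of the premises.

Valid.


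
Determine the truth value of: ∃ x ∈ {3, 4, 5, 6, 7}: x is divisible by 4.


Evaluate the predicate on each element: 3:F, 4:T, 5:F, 6:F, 7:F.
Witness x = 4 satisfies the predicate.

T


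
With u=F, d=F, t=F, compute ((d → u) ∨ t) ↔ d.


Substitute u=F, d=F, t=F:
d → u = F → F = T
(d → u) ∨ t = T ∨ F = T
((d → u) ∨ t) ↔ d = T ↔ F = F

F


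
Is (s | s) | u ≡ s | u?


Compare truth tables:
s | u | φ | ψ
-------------
False | False | False | False
True | False | True | True
False | True | True | True
True | True | True | True
The columns φ and ψ agree on every row.

Yes, they are logically equivalent.


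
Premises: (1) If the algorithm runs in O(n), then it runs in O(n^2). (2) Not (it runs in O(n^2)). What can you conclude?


Modus tollens: from (P → Q) and ¬Q, infer ¬P.
Q = 'it runs in O(n^2)' is denied; since P → Q, P must also fail.

Not (the algorithm runs in O(n)).


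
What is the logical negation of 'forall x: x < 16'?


¬(forall x: φ) = exists x: ¬φ, and ¬(exists x: φ) = forall x: ¬φ.
Apply to the universal statement.

exists x: ~(x < 16)


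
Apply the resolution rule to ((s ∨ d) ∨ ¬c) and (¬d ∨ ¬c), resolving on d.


The clauses contain complementary literals d and ¬d.
Resolution eliminates this pair and disjoins the remaining literals (merging duplicates).

(s ∨ ¬c)


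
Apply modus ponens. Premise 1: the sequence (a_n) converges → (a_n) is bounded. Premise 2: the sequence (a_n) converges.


Modus ponens: from (P → Q) and P, infer Q.
P = 'the sequence (a_n) converges' is asserted, and P → Q holds, so Q follows.

(a_n) is bounded.


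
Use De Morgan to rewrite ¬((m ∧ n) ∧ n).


De Morgan: the negation of a conjunction is the disjunction of the negations.
Distribute ¬ across ∧, flipping it to ∨, and negate each literal.

((¬m) ∨ (¬n)) ∨ (¬n)


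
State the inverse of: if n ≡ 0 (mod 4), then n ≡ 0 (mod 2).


The inverse of (P → Q) is (¬P → ¬Q). It is equivalent to the converse, not to the original.
Here P = 'n ≡ 0 (mod 4)' and Q = 'n ≡ 0 (mod 2)'.

If not (n ≡ 0 (mod 4)), then not (n ≡ 0 (mod 2)).


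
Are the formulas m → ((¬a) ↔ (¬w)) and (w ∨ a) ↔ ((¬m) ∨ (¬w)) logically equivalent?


Compare truth tables:
a | m | w | φ | ψ
-----------------
F | F | F | T | F
T | F | F | T | T
F | T | F | T | F
T | T | F | F | T
F | F | T | T | T
T | F | T | T | T
F | T | T | F | F
T | T | T | T | F
They differ at row 1 (a=F, m=F, w=F): φ=T but ψ=F.

No, they are not logically equivalent.


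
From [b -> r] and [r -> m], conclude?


Hypothetical syllogism: from (P → Q) and (Q → R), infer (P → R).
Chain the two implications through the shared middle term 'r'.

b -> m


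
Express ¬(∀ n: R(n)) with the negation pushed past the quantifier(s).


¬(∀ x: φ) = ∃ x: ¬φ, and ¬(∃ x: φ) = ∀ x: ¬φ.
Apply to the universal statement.

∃ n: ¬(R(n))


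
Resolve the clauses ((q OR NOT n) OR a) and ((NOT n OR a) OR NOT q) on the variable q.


The clauses contain complementary literals q and NOTq.
Resolution eliminates this pair and disjoins the remaining literals (merging duplicates).

(NOT n OR a)


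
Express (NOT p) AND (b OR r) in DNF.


Step 1: Distribute ∧ over ∨: (¬p) ∧ (b ∨ r) = ((¬p) ∧ b) ∨ ((¬p) ∧ r).

((NOT p) AND b) OR ((NOT p) AND r)


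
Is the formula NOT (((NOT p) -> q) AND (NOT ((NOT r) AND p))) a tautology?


Build the truth table over {p, q, r}:
p | q | r | φ
-------------
F | F | F | T
T | F | F | T
F | T | F | F
T | T | F | T
F | F | T | T
T | F | T | F
F | T | T | F
T | T | T | F
Counterexample at row 3: with p=F, q=T, r=F, the formula is F.

No, it is not a tautology.


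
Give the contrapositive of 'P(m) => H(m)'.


The contrapositive of (P → Q) is (¬Q → ¬P); it is logically equivalent to the original.
Here P = 'P(m)' and Q = 'H(m)'.

If not (H(m)), then not (P(m)).


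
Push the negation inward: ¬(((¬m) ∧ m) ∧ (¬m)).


De Morgan: the negation of a conjunction is the disjunction of the negations.
Distribute ¬ across ∧, flipping it to ∨, and negate each literal.

(m ∨ (¬m)) ∨ m


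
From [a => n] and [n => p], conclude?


Hypothetical syllogism: from (P → Q) and (Q → R), infer (P → R).
Chain the two implications through the shared middle term 'n'.

a => p


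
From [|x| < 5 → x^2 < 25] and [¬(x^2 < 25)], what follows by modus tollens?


Modus tollens: from (P → Q) and ¬Q, infer ¬P.
Q = 'x^2 < 25' is denied; since P → Q, P must also fail.

Not (|x| < 5).


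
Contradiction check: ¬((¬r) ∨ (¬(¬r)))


Truth table over {r}:
r | φ
-----
F | F
T | F
Every row is false.

Yes, it is a contradiction.


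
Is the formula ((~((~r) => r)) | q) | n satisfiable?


Search for a satisfying assignment over {n, q, r}.
Try n=False, q=False, r=False: the formula evaluates to True.
A satisfying assignment exists.

Satisfiable.


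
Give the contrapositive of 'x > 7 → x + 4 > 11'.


The contrapositive of (P → Q) is (¬Q → ¬P); it is logically equivalent to the original.
Here P = 'x > 7' and Q = 'x + 4 > 11'.

If not (x + 4 > 11), then not (x > 7).


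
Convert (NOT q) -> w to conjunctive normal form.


Step 1: Rewrite (¬q) → w as ¬(¬q) ∨ w.
Step 2: Eliminate any double negations (¬¬X = X).

q OR w


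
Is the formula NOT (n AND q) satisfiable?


Search for a satisfying assignment over {n, q}.
Try n=F, q=F: the formula evaluates to T.
A satisfying assignment exists.

Satisfiable.


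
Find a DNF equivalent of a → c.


Step 1: Rewrite a → c as ¬a ∨ c.

(¬a) ∨ c


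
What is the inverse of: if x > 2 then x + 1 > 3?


The inverse of (P → Q) is (¬P → ¬Q). It is equivalent to the converse, not to the original.
Here P = 'x > 2' and Q = 'x + 1 > 3'.

If not (x > 2), then not (x + 1 > 3).


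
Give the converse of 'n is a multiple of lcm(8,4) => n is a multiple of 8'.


The converse of (P → Q) is (Q → P). It is not in general equivalent to the original.
Here P = 'n is a multiple of lcm(8,4)' and Q = 'n is a multiple of 8'.

If n is a multiple of 8, then n is a multiple of lcm(8,4).


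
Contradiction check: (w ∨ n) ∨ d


Truth table over {d, n, w}:
d | n | w | φ
-------------
F | F | F | F
T | F | F | T
F | T | F | T
T | T | F | T
F | F | T | T
T | F | T | T
F | T | T | T
T | T | T | T
Satisfying assignment at row 2: d=T, n=F, w=F gives T.

No, it is not a contradiction.


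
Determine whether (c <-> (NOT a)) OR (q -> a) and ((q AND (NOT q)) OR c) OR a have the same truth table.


Compare truth tables:
a | c | q | φ | ψ
-----------------
F | F | F | T | F
T | F | F | T | T
F | T | F | T | T
T | T | F | T | T
F | F | T | F | F
T | F | T | T | T
F | T | T | T | T
T | T | T | T | T
They differ at row 1 (a=F, c=F, q=F): φ=T but ψ=F.

No, they are not logically equivalent.


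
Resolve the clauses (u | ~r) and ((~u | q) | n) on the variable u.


The clauses contain complementary literals u and ~u.
Resolution eliminates this pair and disjoins the remaining literals (merging duplicates).

((~r | n) | q)


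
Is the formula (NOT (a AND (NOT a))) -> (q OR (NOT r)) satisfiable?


Search for a satisfying assignment over {a, q, r}.
Try a=F, q=F, r=F: the formula evaluates to T.
A satisfying assignment exists.

Satisfiable.


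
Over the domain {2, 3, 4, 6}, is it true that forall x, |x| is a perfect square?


Evaluate the predicate on each element: 2:False, 3:False, 4:True, 6:False.
Counterexample x = 2 fails the predicate.

False


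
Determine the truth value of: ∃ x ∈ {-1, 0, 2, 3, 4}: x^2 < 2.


Evaluate the predicate on each element: -1:T, 0:T, 2:F, 3:F, 4:F.
Witness x = -1 satisfies the predicate.

T


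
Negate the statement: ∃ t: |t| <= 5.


¬(∀ x: φ) = ∃ x: ¬φ, and ¬(∃ x: φ) = ∀ x: ¬φ.
Apply to the existential statement.

∀ t: ¬(|t| <= 5)


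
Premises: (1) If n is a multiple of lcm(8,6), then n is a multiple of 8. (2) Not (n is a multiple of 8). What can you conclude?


Modus tollens: from (P → Q) and ¬Q, infer ¬P.
Q = 'n is a multiple of 8' is denied; since P → Q, P must also fail.

Not (n is a multiple of lcm(8,6)).


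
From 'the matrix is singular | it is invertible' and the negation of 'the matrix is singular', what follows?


Disjunctive syllogism: from (P ∨ Q) and ¬P, infer Q.
One disjunct, 'the matrix is singular', is ruled out; the other must hold.

it is invertible


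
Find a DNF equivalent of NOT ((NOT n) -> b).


Step 1: Rewrite implication then negate: ¬(¬(¬n) ∨ b) = (¬n) ∧ ¬b.

(NOT n) AND (NOT b)


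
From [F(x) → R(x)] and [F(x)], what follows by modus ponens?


Modus ponens: from (P → Q) and P, infer Q.
P = 'F(x)' is asserted, and P → Q holds, so Q follows.

R(x).


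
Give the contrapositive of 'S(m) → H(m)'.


The contrapositive of (P → Q) is (¬Q → ¬P); it is logically equivalent to the original.
Here P = 'S(m)' and Q = 'H(m)'.

If not (H(m)), then not (S(m)).


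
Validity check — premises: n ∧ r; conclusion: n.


This matches the form of conjunction elimination: the conclusion follows in every model of the premises.

Valid.


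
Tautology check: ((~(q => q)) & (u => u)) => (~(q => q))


Build the truth table over {q, u}:
q | u | φ
---------
False | False | True
True | False | True
False | True | True
True | True | True
Every row evaluates to true.

Yes, it is a tautology.


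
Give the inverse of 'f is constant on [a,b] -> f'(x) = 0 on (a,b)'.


The inverse of (P → Q) is (¬P → ¬Q). It is equivalent to the converse, not to the original.
Here P = 'f is constant on [a,b]' and Q = 'f'(x) = 0 on (a,b)'.

If not (f is constant on [a,b]), then not (f'(x) = 0 on (a,b)).


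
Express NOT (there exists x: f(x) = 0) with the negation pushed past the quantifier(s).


¬(for all x: φ) = there exists x: ¬φ, and ¬(there exists x: φ) = for all x: ¬φ.
Apply to the existential statement.

for all x: NOT(f(x) = 0)


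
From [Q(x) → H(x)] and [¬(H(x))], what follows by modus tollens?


Modus tollens: from (P → Q) and ¬Q, infer ¬P.
Q = 'H(x)' is denied; since P → Q, P must also fail.

Not (Q(x)).


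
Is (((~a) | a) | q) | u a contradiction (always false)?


Truth table over {a, q, u}:
a | q | u | φ
-------------
False | False | False | True
True | False | False | True
False | True | False | True
True | True | False | True
False | False | True | True
True | False | True | True
False | True | True | True
True | True | True | True
Satisfying assignment at row 1: a=False, q=False, u=False gives True.

No, it is not a contradiction.


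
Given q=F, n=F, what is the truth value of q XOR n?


Exclusive or is true when exactly one operand is true.
Substitute: q=F, n=F.
F XOR F evaluates to F.

F


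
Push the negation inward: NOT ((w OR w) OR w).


De Morgan: the negation of a disjunction is the conjunction of the negations.
Distribute NOT across OR, flipping it to AND, and negate each literal.

((NOT w) AND (NOT w)) AND (NOT w)


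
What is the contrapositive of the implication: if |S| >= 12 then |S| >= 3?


The contrapositive of (P → Q) is (¬Q → ¬P); it is logically equivalent to the original.
Here P = '|S| >= 12' and Q = '|S| >= 3'.

If not (|S| >= 3), then not (|S| >= 12).


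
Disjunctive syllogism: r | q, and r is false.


Disjunctive syllogism: from (P ∨ Q) and ¬P, infer Q.
One disjunct, 'r', is ruled out; the other must hold.

q


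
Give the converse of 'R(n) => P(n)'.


The converse of (P → Q) is (Q → P). It is not in general equivalent to the original.
Here P = 'R(n)' and Q = 'P(n)'.

If P(n), then R(n).


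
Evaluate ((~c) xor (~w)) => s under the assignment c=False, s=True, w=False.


Substitute c=False, s=True, w=False:
~c = True
~w = True
(~c) xor (~w) = True xor True = False
((~c) xor (~w)) => s = False => True = True

True


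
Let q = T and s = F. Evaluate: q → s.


Implication is false only when antecedent is true and consequent is false.
Substitute: q=T, s=F.
T → F evaluates to F.

F


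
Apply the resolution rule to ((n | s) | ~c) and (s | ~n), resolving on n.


The clauses contain complementary literals n and ~n.
Resolution eliminates this pair and disjoins the remaining literals (merging duplicates).

(s | ~c)


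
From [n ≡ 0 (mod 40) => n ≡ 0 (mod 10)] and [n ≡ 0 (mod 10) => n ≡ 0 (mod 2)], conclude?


Hypothetical syllogism: from (P → Q) and (Q → R), infer (P → R).
Chain the two implications through the shared middle term 'n ≡ 0 (mod 10)'.

n ≡ 0 (mod 40) => n ≡ 0 (mod 2)


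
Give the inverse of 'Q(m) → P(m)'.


The inverse of (P → Q) is (¬P → ¬Q). It is equivalent to the converse, not to the original.
Here P = 'Q(m)' and Q = 'P(m)'.

If not (Q(m)), then not (P(m)).


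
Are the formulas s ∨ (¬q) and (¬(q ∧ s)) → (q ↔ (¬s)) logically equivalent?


Compare truth tables:
q | s | φ | ψ
-------------
F | F | T | F
T | F | F | T
F | T | T | T
T | T | T | T
They differ at row 1 (q=F, s=F): φ=T but ψ=F.

No, they are not logically equivalent.


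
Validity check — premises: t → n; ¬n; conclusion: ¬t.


This matches the form of modus tollens: the conclusion follows in every model of the premises.

Valid.


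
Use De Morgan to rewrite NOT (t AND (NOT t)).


De Morgan: the negation of a conjunction is the disjunction of the negations.
Distribute NOT across AND, flipping it to OR, and negate each literal.

(NOT t) OR t


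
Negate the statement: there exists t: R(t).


¬(for all x: φ) = there exists x: ¬φ, and ¬(there exists x: φ) = for all x: ¬φ.
Apply to the existential statement.

for all t: NOT(R(t))


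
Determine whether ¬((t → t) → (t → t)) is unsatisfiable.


Truth table over {t}:
t | φ
-----
F | F
T | F
Every row is false.

Yes, it is a contradiction.


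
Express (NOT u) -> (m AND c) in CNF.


Step 1: Rewrite (¬u) → (m ∧ c) as ¬(¬u) ∨ (m ∧ c).
Step 2: Distribute ∨ over ∧.
Step 3: Eliminate any double negations (¬¬X = X).

(u OR m) AND (u OR c)


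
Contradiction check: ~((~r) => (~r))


Truth table over {r}:
r | φ
-----
False | False
True | False
Every row is false.

Yes, it is a contradiction.


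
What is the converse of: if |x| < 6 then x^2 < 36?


The converse of (P → Q) is (Q → P). It is not in general equivalent to the original.
Here P = '|x| < 6' and Q = 'x^2 < 36'.

If x^2 < 36, then |x| < 6.


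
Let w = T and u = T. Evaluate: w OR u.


Disjunction is false only when both operands are false.
Substitute: w=T, u=T.
T OR T evaluates to T.

T


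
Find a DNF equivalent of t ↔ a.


Step 1: t ↔ a is true exactly when both agree: (t ∧ a) ∨ (¬t ∧ ¬a).

(t ∧ a) ∨ ((¬t) ∧ (¬a))


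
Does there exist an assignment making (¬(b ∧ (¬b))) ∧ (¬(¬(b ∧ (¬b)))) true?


Check all 2 assignments over {b}:
b | φ
-----
F | F
T | F
No assignment makes the formula true.

Unsatisfiable.


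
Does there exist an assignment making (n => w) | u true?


Search for a satisfying assignment over {n, u, w}.
Try n=False, u=False, w=False: the formula evaluates to True.
A satisfying assignment exists.

Satisfiable.


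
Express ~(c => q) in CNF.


Step 1: Rewrite c → q as ¬c ∨ q.
Step 2: Negate: ¬(¬c ∨ q) = c ∧ ¬q (De Morgan + double negation).

c & (~q)


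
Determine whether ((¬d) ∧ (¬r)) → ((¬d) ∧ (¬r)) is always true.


Build the truth table over {d, r}:
d | r | φ
---------
F | F | T
T | F | T
F | T | T
T | T | T
Every row evaluates to true.

Yes, it is a tautology.


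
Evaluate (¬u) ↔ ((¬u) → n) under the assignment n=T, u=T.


Substitute n=T, u=T:
¬u = F
¬u = F
(¬u) → n = F → T = T
(¬u) ↔ ((¬u) → n) = F ↔ T = F

F


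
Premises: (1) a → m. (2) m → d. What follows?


Hypothetical syllogism: from (P → Q) and (Q → R), infer (P → R).
Chain the two implications through the shared middle term 'm'.

a → d


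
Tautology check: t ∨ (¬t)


Build the truth table over {t}:
t | φ
-----
F | T
T | T
Every row evaluates to true.

Yes, it is a tautology.


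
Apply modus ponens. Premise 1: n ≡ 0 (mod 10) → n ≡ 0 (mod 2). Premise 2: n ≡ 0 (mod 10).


Modus ponens: from (P → Q) and P, infer Q.
P = 'n ≡ 0 (mod 10)' is asserted, and P → Q holds, so Q follows.

n ≡ 0 (mod 2).


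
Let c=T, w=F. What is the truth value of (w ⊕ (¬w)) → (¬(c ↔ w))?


Substitute c=T, w=F:
¬w = T
w ⊕ (¬w) = F ⊕ T = T
c ↔ w = T ↔ F = F
¬(c ↔ w) = T
(w ⊕ (¬w)) → (¬(c ↔ w)) = T → T = T

T


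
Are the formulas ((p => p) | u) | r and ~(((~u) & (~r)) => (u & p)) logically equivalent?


Compare truth tables:
p | r | u | φ | ψ
-----------------
False | False | False | True | True
True | False | False | True | True
False | True | False | True | False
True | True | False | True | False
False | False | True | True | False
True | False | True | True | False
False | True | True | True | False
True | True | True | True | False
They differ at row 3 (p=False, r=True, u=False): φ=True but ψ=False.

No, they are not logically equivalent.


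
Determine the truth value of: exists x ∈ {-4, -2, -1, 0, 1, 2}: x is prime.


Evaluate the predicate on each element: -4:False, -2:False, -1:False, 0:False, 1:False, 2:True.
Witness x = 2 satisfies the predicate.

True


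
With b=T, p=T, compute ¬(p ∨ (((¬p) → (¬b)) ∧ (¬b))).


Substitute b=T, p=T:
¬p = F
¬b = F
(¬p) → (¬b) = F → F = T
¬b = F
((¬p) → (¬b)) ∧ (¬b) = T ∧ F = F
p ∨ (((¬p) → (¬b)) ∧ (¬b)) = T ∨ F = T
¬(p ∨ (((¬p) → (¬b)) ∧ (¬b))) = F

F


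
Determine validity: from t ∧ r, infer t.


This matches the form of conjunction elimination: the conclusion follows in every model of the premises.

Valid.


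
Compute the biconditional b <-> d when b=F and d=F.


Biconditional is true when both operands have the same truth value.
Substitute: b=F, d=F.
F <-> F evaluates to T.

T


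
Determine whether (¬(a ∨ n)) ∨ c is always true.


Build the truth table over {a, c, n}:
a | c | n | φ
-------------
F | F | F | T
T | F | F | F
F | T | F | T
T | T | F | T
F | F | T | F
T | F | T | F
F | T | T | T
T | T | T | T
Counterexample at row 2: with a=T, c=F, n=F, the formula is F.

No, it is not a tautology.


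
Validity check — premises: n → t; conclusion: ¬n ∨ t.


This matches the form of material implication: the conclusion follows in every model of the premises.

Valid.


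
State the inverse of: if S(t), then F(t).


The inverse of (P → Q) is (¬P → ¬Q). It is equivalent to the converse, not to the original.
Here P = 'S(t)' and Q = 'F(t)'.

If not (S(t)), then not (F(t)).


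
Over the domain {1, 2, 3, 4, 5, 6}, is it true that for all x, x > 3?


Evaluate the predicate on each element: 1:F, 2:F, 3:F, 4:T, 5:T, 6:T.
Counterexample x = 1 fails the predicate.

F


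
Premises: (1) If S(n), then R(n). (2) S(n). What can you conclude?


Modus ponens: from (P → Q) and P, infer Q.
P = 'S(n)' is asserted, and P → Q holds, so Q follows.

R(n).


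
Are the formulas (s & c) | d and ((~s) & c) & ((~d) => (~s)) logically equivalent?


Compare truth tables:
c | d | s | φ | ψ
-----------------
False | False | False | False | False
True | False | False | False | True
False | True | False | True | False
True | True | False | True | True
False | False | True | False | False
True | False | True | True | False
False | True | True | True | False
True | True | True | True | False
They differ at row 2 (c=True, d=False, s=False): φ=False but ψ=True.

No, they are not logically equivalent.


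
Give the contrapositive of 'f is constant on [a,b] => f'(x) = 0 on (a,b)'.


The contrapositive of (P → Q) is (¬Q → ¬P); it is logically equivalent to the original.
Here P = 'f is constant on [a,b]' and Q = 'f'(x) = 0 on (a,b)'.

If not (f'(x) = 0 on (a,b)), then not (f is constant on [a,b]).


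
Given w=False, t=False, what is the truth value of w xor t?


Exclusive or is true when exactly one operand is true.
Substitute: w=False, t=False.
False xor False evaluates to False.

False


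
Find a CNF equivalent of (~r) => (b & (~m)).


Step 1: Rewrite (¬r) → (b ∧ (¬m)) as ¬(¬r) ∨ (b ∧ (¬m)).
Step 2: Distribute ∨ over ∧.
Step 3: Eliminate any double negations (¬¬X = X).

(r | b) & (r | (~m))


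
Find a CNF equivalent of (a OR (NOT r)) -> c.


Step 1: Rewrite as ¬(a ∨ (¬r)) ∨ c = (¬a ∧ ¬(¬r)) ∨ c.
Step 2: Distribute ∨ over ∧.
Step 3: Eliminate any double negations (¬¬X = X).

((NOT a) OR c) AND (r OR c)


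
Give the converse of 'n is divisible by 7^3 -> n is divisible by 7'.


The converse of (P → Q) is (Q → P). It is not in general equivalent to the original.
Here P = 'n is divisible by 7^3' and Q = 'n is divisible by 7'.

If n is divisible by 7, then n is divisible by 7^3.


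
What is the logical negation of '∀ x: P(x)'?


¬(∀ x: φ) = ∃ x: ¬φ, and ¬(∃ x: φ) = ∀ x: ¬φ.
Apply to the universal statement.

∃ x: ¬(P(x))


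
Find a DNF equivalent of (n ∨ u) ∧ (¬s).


Step 1: Distribute ∧ over ∨: (n ∨ u) ∧ (¬s) = (n ∧ (¬s)) ∨ (u ∧ (¬s)).

(n ∧ (¬s)) ∨ (u ∧ (¬s))


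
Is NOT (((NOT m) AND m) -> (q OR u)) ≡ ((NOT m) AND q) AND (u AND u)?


Compare truth tables:
m | q | u | φ | ψ
-----------------
F | F | F | F | F
T | F | F | F | F
F | T | F | F | F
T | T | F | F | F
F | F | T | F | F
T | F | T | F | F
F | T | T | F | T
T | T | T | F | F
They differ at row 7 (m=F, q=T, u=T): φ=F but ψ=T.

No, they are not logically equivalent.


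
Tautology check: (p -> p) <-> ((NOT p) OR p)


Build the truth table over {p}:
p | φ
-----
F | T
T | T
Every row evaluates to true.

Yes, it is a tautology.


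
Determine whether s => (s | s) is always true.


Build the truth table over {s}:
s | φ
-----
False | True
True | True
Every row evaluates to true.

Yes, it is a tautology.


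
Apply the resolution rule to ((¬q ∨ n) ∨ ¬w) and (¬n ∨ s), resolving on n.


The clauses contain complementary literals n and ¬n.
Resolution eliminates this pair and disjoins the remaining literals (merging duplicates).

((¬q ∨ ¬w) ∨ s)


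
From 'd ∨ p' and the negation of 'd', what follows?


Disjunctive syllogism: from (P ∨ Q) and ¬P, infer Q.
One disjunct, 'd', is ruled out; the other must hold.

p


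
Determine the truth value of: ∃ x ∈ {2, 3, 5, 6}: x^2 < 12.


Evaluate the predicate on each element: 2:T, 3:T, 5:F, 6:F.
Witness x = 2 satisfies the predicate.

T


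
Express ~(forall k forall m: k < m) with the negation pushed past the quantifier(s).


Negation flips each quantifier (∀↔∃) and negates the inner predicate.
¬(forall k forall m: φ) = exists k exists m: ¬φ.

exists k exists m: ~(k < m)


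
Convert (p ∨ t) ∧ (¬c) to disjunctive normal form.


Step 1: Distribute ∧ over ∨: (p ∨ t) ∧ (¬c) = (p ∧ (¬c)) ∨ (t ∧ (¬c)).

(p ∧ (¬c)) ∨ (t ∧ (¬c))


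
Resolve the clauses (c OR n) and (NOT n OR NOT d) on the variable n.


The clauses contain complementary literals n and NOTn.
Resolution eliminates this pair and disjoins the remaining literals (merging duplicates).

(c OR NOT d)


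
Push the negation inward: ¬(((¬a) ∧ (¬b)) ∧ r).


De Morgan: the negation of a conjunction is the disjunction of the negations.
Distribute ¬ across ∧, flipping it to ∨, and negate each literal.

(a ∨ b) ∨ (¬r)


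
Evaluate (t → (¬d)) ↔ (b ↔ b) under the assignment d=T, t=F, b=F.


Substitute d=T, t=F, b=F:
¬d = F
t → (¬d) = F → F = T
b ↔ b = F ↔ F = T
(t → (¬d)) ↔ (b ↔ b) = T ↔ T = T

T


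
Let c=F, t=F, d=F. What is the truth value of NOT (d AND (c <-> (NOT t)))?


Substitute c=F, t=F, d=F:
NOT t = T
c <-> (NOT t) = F <-> T = F
d AND (c <-> (NOT t)) = F AND F = F
NOT (d AND (c <-> (NOT t))) = T

T


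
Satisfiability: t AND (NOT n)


Search for a satisfying assignment over {n, t}.
Try n=F, t=T: the formula evaluates to T.
A satisfying assignment exists.

Satisfiable.


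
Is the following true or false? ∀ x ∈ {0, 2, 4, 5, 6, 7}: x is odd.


Evaluate the predicate on each element: 0:F, 2:F, 4:F, 5:T, 6:F, 7:T.
Counterexample x = 0 fails the predicate.

F


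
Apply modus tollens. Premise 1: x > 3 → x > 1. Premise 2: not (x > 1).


Modus tollens: from (P → Q) and ¬Q, infer ¬P.
Q = 'x > 1' is denied; since P → Q, P must also fail.

Not (x > 3).


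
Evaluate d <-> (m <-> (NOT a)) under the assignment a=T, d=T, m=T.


Substitute a=T, d=T, m=T:
NOT a = F
m <-> (NOT a) = T <-> F = F
d <-> (m <-> (NOT a)) = T <-> F = F

F


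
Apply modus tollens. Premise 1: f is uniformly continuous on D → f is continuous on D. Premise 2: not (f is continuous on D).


Modus tollens: from (P → Q) and ¬Q, infer ¬P.
Q = 'f is continuous on D' is denied; since P → Q, P must also fail.

Not (f is uniformly continuous on D).


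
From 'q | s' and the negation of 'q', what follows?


Disjunctive syllogism: from (P ∨ Q) and ¬P, infer Q.
One disjunct, 'q', is ruled out; the other must hold.

s


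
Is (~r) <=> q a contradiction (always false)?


Truth table over {q, r}:
q | r | φ
---------
False | False | False
True | False | True
False | True | True
True | True | False
Satisfying assignment at row 2: q=True, r=False gives True.

No, it is not a contradiction.


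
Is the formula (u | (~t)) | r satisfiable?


Search for a satisfying assignment over {r, t, u}.
Try r=False, t=False, u=False: the formula evaluates to True.
A satisfying assignment exists.

Satisfiable.


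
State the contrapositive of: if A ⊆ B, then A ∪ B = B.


The contrapositive of (P → Q) is (¬Q → ¬P); it is logically equivalent to the original.
Here P = 'A ⊆ B' and Q = 'A ∪ B = B'.

If not (A ∪ B = B), then not (A ⊆ B).


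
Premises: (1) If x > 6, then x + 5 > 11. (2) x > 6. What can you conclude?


Modus ponens: from (P → Q) and P, infer Q.
P = 'x > 6' is asserted, and P → Q holds, so Q follows.

x + 5 > 11.


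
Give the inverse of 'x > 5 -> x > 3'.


The inverse of (P → Q) is (¬P → ¬Q). It is equivalent to the converse, not to the original.
Here P = 'x > 5' and Q = 'x > 3'.

If not (x > 5), then not (x > 3).


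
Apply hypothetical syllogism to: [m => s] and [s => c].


Hypothetical syllogism: from (P → Q) and (Q → R), infer (P → R).
Chain the two implications through the shared middle term 's'.

m => c


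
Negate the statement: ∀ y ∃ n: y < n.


Negation flips each quantifier (∀↔∃) and negates the inner predicate.
¬(∀ y ∃ n: φ) = ∃ y ∀ n: ¬φ.

∃ y ∀ n: ¬(y < n)


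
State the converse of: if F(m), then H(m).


The converse of (P → Q) is (Q → P). It is not in general equivalent to the original.
Here P = 'F(m)' and Q = 'H(m)'.

If H(m), then F(m).


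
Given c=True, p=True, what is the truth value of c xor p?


Exclusive or is true when exactly one operand is true.
Substitute: c=True, p=True.
True xor True evaluates to False.

False


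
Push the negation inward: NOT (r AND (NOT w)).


De Morgan: the negation of a conjunction is the disjunction of the negations.
Distribute NOT across AND, flipping it to OR, and negate each literal.

(NOT r) OR w


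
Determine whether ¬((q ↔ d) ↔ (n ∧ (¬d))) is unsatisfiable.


Truth table over {d, n, q}:
d | n | q | φ
-------------
F | F | F | T
T | F | F | F
F | T | F | F
T | T | F | F
F | F | T | F
T | F | T | T
F | T | T | T
T | T | T | T
Satisfying assignment at row 1: d=F, n=F, q=F gives T.

No, it is not a contradiction.


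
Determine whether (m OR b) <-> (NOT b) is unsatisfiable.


Truth table over {b, m}:
b | m | φ
---------
F | F | F
T | F | F
F | T | T
T | T | F
Satisfying assignment at row 3: b=F, m=T gives T.

No, it is not a contradiction.


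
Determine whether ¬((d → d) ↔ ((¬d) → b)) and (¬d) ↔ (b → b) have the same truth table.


Compare truth tables:
b | d | φ | ψ
-------------
F | F | T | T
T | F | F | T
F | T | F | F
T | T | F | F
They differ at row 2 (b=T, d=F): φ=F but ψ=T.

No, they are not logically equivalent.


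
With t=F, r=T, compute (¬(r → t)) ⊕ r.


Substitute t=F, r=T:
r → t = T → F = F
¬(r → t) = T
(¬(r → t)) ⊕ r = T ⊕ T = F

F


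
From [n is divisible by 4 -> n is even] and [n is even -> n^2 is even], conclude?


Hypothetical syllogism: from (P → Q) and (Q → R), infer (P → R).
Chain the two implications through the shared middle term 'n is even'.

n is divisible by 4 -> n^2 is even


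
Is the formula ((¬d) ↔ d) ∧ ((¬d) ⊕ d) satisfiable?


Check all 2 assignments over {d}:
d | φ
-----
F | F
T | F
No assignment makes the formula true.

Unsatisfiable.


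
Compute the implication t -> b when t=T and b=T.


Implication is false only when antecedent is true and consequent is false.
Substitute: t=T, b=T.
T -> T evaluates to T.

T


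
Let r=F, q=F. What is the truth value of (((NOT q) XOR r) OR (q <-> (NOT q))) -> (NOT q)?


Substitute r=F, q=F:
NOT q = T
(NOT q) XOR r = T XOR F = T
NOT q = T
q <-> (NOT q) = F <-> T = F
((NOT q) XOR r) OR (q <-> (NOT q)) = T OR F = T
NOT q = T
(((NOT q) XOR r) OR (q <-> (NOT q))) -> (NOT q) = T -> T = T

T


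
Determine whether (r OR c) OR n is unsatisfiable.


Truth table over {c, n, r}:
c | n | r | φ
-------------
F | F | F | F
T | F | F | T
F | T | F | T
T | T | F | T
F | F | T | T
T | F | T | T
F | T | T | T
T | T | T | T
Satisfying assignment at row 2: c=T, n=F, r=F gives T.

No, it is not a contradiction.


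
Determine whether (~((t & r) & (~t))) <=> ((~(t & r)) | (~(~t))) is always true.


Build the truth table over {r, t}:
r | t | φ
---------
False | False | True
True | False | True
False | True | True
True | True | True
Every row evaluates to true.

Yes, it is a tautology.


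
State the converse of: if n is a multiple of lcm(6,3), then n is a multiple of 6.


The converse of (P → Q) is (Q → P). It is not in general equivalent to the original.
Here P = 'n is a multiple of lcm(6,3)' and Q = 'n is a multiple of 6'.

If n is a multiple of 6, then n is a multiple of lcm(6,3).


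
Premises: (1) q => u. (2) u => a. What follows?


Hypothetical syllogism: from (P → Q) and (Q → R), infer (P → R).
Chain the two implications through the shared middle term 'u'.

q => a


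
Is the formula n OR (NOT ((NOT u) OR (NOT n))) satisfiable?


Search for a satisfying assignment over {n, u}.
Try n=T, u=F: the formula evaluates to T.
A satisfying assignment exists.

Satisfiable.


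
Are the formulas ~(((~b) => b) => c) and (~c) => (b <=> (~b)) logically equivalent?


Compare truth tables:
b | c | φ | ψ
-------------
False | False | False | False
True | False | True | False
False | True | False | True
True | True | False | True
They differ at row 2 (b=True, c=False): φ=True but ψ=False.

No, they are not logically equivalent.


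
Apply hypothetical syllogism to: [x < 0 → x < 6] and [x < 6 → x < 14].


Hypothetical syllogism: from (P → Q) and (Q → R), infer (P → R).
Chain the two implications through the shared middle term 'x < 6'.

x < 0 → x < 14


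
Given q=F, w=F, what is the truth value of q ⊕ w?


Exclusive or is true when exactly one operand is true.
Substitute: q=F, w=F.
F ⊕ F evaluates to F.

F


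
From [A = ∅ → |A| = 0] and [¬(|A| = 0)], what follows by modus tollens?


Modus tollens: from (P → Q) and ¬Q, infer ¬P.
Q = '|A| = 0' is denied; since P → Q, P must also fail.

Not (A = ∅).


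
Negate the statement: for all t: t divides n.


¬(for all x: φ) = there exists x: ¬φ, and ¬(there exists x: φ) = for all x: ¬φ.
Apply to the universal statement.

there exists t: NOT(t divides n)


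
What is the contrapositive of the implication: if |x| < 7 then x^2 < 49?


The contrapositive of (P → Q) is (¬Q → ¬P); it is logically equivalent to the original.
Here P = '|x| < 7' and Q = 'x^2 < 49'.

If not (x^2 < 49), then not (|x| < 7).


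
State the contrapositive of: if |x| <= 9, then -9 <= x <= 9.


The contrapositive of (P → Q) is (¬Q → ¬P); it is logically equivalent to the original.
Here P = '|x| <= 9' and Q = '-9 <= x <= 9'.

If not (-9 <= x <= 9), then not (|x| <= 9).


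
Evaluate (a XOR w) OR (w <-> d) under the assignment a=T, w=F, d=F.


Substitute a=T, w=F, d=F:
a XOR w = T XOR F = T
w <-> d = F <-> F = T
(a XOR w) OR (w <-> d) = T OR T = T

T
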